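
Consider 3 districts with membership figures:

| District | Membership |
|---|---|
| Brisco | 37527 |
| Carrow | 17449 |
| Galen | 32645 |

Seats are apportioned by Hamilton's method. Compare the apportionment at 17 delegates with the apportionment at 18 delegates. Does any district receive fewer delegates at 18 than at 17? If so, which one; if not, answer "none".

At 17 seats: Brisco 7, Carrow 4, Galen 6.
At 18 seats: Brisco 8, Carrow 3, Galen 7.
Carrow drops from 4 to 3.

Carrow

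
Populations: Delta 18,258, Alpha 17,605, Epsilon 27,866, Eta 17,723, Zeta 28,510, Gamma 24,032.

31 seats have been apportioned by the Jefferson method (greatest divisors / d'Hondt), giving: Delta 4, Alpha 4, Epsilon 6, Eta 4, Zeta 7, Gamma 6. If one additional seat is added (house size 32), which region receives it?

Epsilon

Priority for the next seat is population ÷ (current seats + 1).
Priorities: Delta 3651.600, Alpha 3521.000, Epsilon 3980.857, Eta 3544.600, Zeta 3563.750, Gamma 3433.143.
Highest priority: Epsilon.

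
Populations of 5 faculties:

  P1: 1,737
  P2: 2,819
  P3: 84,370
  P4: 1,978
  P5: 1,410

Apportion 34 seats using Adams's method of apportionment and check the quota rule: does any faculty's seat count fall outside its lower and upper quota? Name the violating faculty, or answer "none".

P3

Standard quotas: P1 0.640, P2 1.038, P3 31.074, P4 0.729, P5 0.519.
Adams allocation: P1 1, P2 1, P3 30, P4 1, P5 1.
P3 has quota 31.074 (lower 31, upper 32) but receives 30 — outside the quota interval.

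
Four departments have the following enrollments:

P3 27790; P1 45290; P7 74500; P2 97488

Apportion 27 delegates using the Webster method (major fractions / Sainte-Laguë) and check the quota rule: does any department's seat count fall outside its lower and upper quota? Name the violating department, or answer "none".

none

Standard quotas: P3 3.062, P1 4.990, P7 8.208, P2 10.741.
Webster allocation: P3 3, P1 5, P7 8, P2 11.
Every allocation lies between the lower and upper quota.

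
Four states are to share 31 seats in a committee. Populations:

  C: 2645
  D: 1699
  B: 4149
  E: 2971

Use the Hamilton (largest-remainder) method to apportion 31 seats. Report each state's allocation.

The standard divisor is 11464/31 ≈ 369.806.
Standard quotas: C 7.152, D 4.594, B 11.219, E 8.034.
Lower quotas: C 7, D 4, B 11, E 8 (sum 30, leaving 1 seat).
Remainders in descending order: D 0.594, B 0.219, C 0.152, E 0.034.
Largest remainder: D receives the extra seat.

C: 7, D: 5, B: 11, E: 8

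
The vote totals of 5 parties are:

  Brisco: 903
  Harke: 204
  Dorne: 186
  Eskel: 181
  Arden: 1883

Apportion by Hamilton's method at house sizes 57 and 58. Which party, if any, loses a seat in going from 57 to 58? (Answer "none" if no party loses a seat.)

Harke

At 57 seats: Brisco 15, Harke 4, Dorne 3, Eskel 3, Arden 32.
At 58 seats: Brisco 16, Harke 3, Dorne 3, Eskel 3, Arden 33.
Harke drops from 4 to 3.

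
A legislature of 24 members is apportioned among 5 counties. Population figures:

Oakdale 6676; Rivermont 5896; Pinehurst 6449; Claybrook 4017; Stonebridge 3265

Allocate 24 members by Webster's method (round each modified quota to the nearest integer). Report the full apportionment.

Oakdale 6, Rivermont 5, Pinehurst 6, Claybrook 4, Stonebridge 3

Standard divisor 26303/24 ≈ 1095.958; standard quotas: Oakdale 6.091, Rivermont 5.380, Pinehurst 5.884, Claybrook 3.665, Stonebridge 2.979.
Rounding to the nearest integer gives Oakdale 6, Rivermont 5, Pinehurst 6, Claybrook 4, Stonebridge 3 — total 24, matching the house size, so no adjustment is needed.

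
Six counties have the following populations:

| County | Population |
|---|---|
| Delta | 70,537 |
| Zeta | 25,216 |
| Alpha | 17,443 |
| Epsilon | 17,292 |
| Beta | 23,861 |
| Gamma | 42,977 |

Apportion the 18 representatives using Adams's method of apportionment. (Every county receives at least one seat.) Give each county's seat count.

Standard divisor 197326/18 ≈ 10962.556; standard quotas: Delta 6.434, Zeta 2.300, Alpha 1.591, Epsilon 1.577, Beta 2.177, Gamma 3.920.
Rounding up gives 7, 3, 2, 2, 3, 4 = 21 seats, so the divisor must be adjusted.
With modified divisor 13400: modified quotas Delta 5.264, Zeta 1.882, Alpha 1.302, Epsilon 1.290, Beta 1.781, Gamma 3.207.
Rounding up: Delta 6, Zeta 2, Alpha 2, Epsilon 2, Beta 2, Gamma 4 (total 18).

Delta 6, Zeta 2, Alpha 2, Epsilon 2, Beta 2, Gamma 4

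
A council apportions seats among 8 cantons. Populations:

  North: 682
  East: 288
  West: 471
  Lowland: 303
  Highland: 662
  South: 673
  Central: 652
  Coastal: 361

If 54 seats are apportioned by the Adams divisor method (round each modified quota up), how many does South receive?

9

Standard divisor 4092/54 ≈ 75.778; standard quotas: North 9.000, East 3.801, West 6.216, Lowland 3.999, Highland 8.736, South 8.881, Central 8.604, Coastal 4.764.
Rounding up gives 9, 4, 7, 4, 9, 9, 9, 5 = 56 seats, so the divisor must be adjusted.
With modified divisor 82: modified quotas North 8.317, East 3.512, West 5.744, Lowland 3.695, Highland 8.073, South 8.207, Central 7.951, Coastal 4.402.
Rounding up: North 9, East 4, West 6, Lowland 4, Highland 9, South 9, Central 8, Coastal 5 (total 54).
South receives 9.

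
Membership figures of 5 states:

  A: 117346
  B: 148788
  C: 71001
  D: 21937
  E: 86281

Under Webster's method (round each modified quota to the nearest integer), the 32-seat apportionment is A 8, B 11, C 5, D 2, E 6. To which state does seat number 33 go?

Priority for the next seat is population ÷ (current seats + 0.5).
Priorities: A 13805.412, B 12938.087, C 12909.273, D 8774.800, E 13274.000.
Highest priority: A.

A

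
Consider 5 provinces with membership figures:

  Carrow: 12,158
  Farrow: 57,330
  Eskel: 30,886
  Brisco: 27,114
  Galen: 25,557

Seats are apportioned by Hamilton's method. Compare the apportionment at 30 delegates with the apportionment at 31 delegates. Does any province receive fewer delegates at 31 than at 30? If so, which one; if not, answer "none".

Carrow

At 30 seats: Carrow 3, Farrow 11, Eskel 6, Brisco 5, Galen 5.
At 31 seats: Carrow 2, Farrow 12, Eskel 6, Brisco 6, Galen 5.
Carrow drops from 3 to 2.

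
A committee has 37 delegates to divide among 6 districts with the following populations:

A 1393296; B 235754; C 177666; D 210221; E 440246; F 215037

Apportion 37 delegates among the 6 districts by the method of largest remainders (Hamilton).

A=19, B=3, C=3, D=3, E=6, F=3

The standard divisor is 2672220/37 ≈ 72222.162.
Standard quotas: A 19.2918, B 3.2643, C 2.4600, D 2.9108, E 6.0957, F 2.9774.
Lower quotas: A 19, B 3, C 2, D 2, E 6, F 2 (sum 34, leaving 3 seats).
Remainders in descending order: F 0.9774, D 0.9108, C 0.4600, A 0.2918, B 0.2643, E 0.0957.
Largest remainders: F, D, C receive the extra seats.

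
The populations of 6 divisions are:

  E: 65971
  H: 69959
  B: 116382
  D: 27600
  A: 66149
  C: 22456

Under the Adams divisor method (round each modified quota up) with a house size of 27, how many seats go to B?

Standard divisor 368517/27 ≈ 13648.778; standard quotas: E 4.833, H 5.126, B 8.527, D 2.022, A 4.847, C 1.645.
Rounding up gives 5, 6, 9, 3, 5, 2 = 30 seats, so the divisor must be adjusted.
With modified divisor 15500: modified quotas E 4.256, H 4.513, B 7.509, D 1.781, A 4.268, C 1.449.
Rounding up: E 5, H 5, B 8, D 2, A 5, C 2 (total 27).
B receives 8.

8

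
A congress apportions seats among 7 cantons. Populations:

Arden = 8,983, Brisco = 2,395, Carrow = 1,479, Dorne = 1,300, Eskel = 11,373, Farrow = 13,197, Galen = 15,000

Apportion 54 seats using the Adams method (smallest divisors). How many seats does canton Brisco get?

Standard divisor 53727/54 ≈ 994.944; standard quotas: Arden 9.029, Brisco 2.407, Carrow 1.487, Dorne 1.307, Eskel 11.431, Farrow 13.264, Galen 15.076.
Rounding up gives 10, 3, 2, 2, 12, 14, 16 = 59 seats, so the divisor must be adjusted.
With modified divisor 1090: modified quotas Arden 8.241, Brisco 2.197, Carrow 1.357, Dorne 1.193, Eskel 10.434, Farrow 12.107, Galen 13.761.
Rounding up: Arden 9, Brisco 3, Carrow 2, Dorne 2, Eskel 11, Farrow 13, Galen 14 (total 54).
Brisco receives 3.

3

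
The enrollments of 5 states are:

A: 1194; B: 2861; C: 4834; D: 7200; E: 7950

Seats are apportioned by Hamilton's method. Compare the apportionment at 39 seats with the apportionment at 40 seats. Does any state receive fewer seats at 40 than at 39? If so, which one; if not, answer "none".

none

At 39 seats: A 2, B 4, C 8, D 12, E 13.
At 40 seats: A 2, B 5, C 8, D 12, E 13.
No state's allocation decreased.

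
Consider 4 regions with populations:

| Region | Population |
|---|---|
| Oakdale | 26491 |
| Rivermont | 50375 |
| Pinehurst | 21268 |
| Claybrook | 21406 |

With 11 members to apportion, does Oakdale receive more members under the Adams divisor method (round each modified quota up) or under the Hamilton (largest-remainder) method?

Adams

Adams: Oakdale 3, Rivermont 4, Pinehurst 2, Claybrook 2.
Hamilton: Oakdale 2, Rivermont 5, Pinehurst 2, Claybrook 2.
Oakdale gets 3 under Adams and 2 under Hamilton.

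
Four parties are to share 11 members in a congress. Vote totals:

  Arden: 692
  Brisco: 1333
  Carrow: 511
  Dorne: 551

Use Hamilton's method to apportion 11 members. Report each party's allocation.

Total 3087; standard divisor 3087/11 ≈ 280.636.
Standard quotas: Arden 2.466, Brisco 4.750, Carrow 1.821, Dorne 1.963.
Lower quotas: Arden 2, Brisco 4, Carrow 1, Dorne 1 (sum 8, leaving 3 seats).
Remainders in descending order: Dorne 0.963, Carrow 0.821, Brisco 0.750, Arden 0.466.
The surplus seats go to Dorne, Carrow, Brisco.

Arden 2; Brisco 5; Carrow 2; Dorne 2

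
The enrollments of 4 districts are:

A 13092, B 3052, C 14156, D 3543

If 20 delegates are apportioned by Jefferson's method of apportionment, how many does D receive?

Standard divisor 33843/20 ≈ 1692.15; standard quotas: A 7.737, B 1.804, C 8.366, D 2.094.
Rounding down gives 7, 1, 8, 2 = 18 seats, so the divisor must be adjusted.
With modified divisor 1550: modified quotas A 8.446, B 1.969, C 9.133, D 2.286.
Rounding down: A 8, B 1, C 9, D 2 (total 20).
D receives 2.

2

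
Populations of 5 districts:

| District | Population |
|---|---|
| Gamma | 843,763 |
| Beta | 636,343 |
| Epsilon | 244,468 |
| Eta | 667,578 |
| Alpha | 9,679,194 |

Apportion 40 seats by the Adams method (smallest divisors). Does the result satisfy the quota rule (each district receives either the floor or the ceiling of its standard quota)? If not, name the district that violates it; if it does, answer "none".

Standard quotas: Gamma 2.796, Beta 2.109, Epsilon 0.810, Eta 2.212, Alpha 32.073.
Adams allocation: Gamma 3, Beta 2, Epsilon 1, Eta 3, Alpha 31.
Alpha has quota 32.073 (lower 32, upper 33) but receives 31 — outside the quota interval.

Alpha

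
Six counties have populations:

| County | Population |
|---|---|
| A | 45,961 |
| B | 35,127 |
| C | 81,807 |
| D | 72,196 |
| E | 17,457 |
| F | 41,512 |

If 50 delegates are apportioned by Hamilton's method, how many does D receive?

12

Standard divisor: 294060 ÷ 50 ≈ 5881.2.
Standard quotas: A 7.8149, B 5.9728, C 13.9099, D 12.2757, E 2.9683, F 7.0584.
Lower quotas: A 7, B 5, C 13, D 12, E 2, F 7 (sum 46, leaving 4 seats).
Remainders in descending order: B 0.9728, E 0.9683, C 0.9099, A 0.8149, D 0.2757, F 0.0584.
The surplus seats go to B, E, C, A.
D receives 12.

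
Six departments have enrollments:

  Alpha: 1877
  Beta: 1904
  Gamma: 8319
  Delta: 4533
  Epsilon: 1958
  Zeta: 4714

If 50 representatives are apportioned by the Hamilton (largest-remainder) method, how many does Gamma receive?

18

Standard divisor: 23305 ÷ 50 ≈ 466.1.
Standard quotas: Alpha 4.0270, Beta 4.0850, Gamma 17.8481, Delta 9.7254, Epsilon 4.2008, Zeta 10.1137.
Lower quotas: Alpha 4, Beta 4, Gamma 17, Delta 9, Epsilon 4, Zeta 10 (sum 48, leaving 2 seats).
Remainders in descending order: Gamma 0.8481, Delta 0.7254, Epsilon 0.2008, Zeta 0.1137, Beta 0.0850, Alpha 0.0270.
Largest remainders: Gamma, Delta receive the extra seats.
Gamma receives 18.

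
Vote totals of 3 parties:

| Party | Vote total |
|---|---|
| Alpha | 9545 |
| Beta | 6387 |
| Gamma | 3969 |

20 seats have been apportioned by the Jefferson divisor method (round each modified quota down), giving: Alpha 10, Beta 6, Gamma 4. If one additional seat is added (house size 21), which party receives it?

Priority for the next seat is population ÷ (current seats + 1).
Priorities: Alpha 867.727, Beta 912.429, Gamma 793.800.
Highest priority: Beta.

Beta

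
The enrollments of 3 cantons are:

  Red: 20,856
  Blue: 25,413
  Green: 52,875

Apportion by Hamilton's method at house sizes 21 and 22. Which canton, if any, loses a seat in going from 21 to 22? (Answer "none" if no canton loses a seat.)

At 21 seats: Red 5, Blue 5, Green 11.
At 22 seats: Red 4, Blue 6, Green 12.
Red drops from 5 to 4.

Red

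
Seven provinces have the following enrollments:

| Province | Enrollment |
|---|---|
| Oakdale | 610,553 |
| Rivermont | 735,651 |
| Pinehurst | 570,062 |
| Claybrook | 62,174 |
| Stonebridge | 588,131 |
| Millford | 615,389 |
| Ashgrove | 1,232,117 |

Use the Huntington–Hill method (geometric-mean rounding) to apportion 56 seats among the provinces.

Oakdale 8, Rivermont 9, Pinehurst 7, Claybrook 1, Stonebridge 7, Millford 8, Ashgrove 16

With divisor 79063: modified quotas Oakdale 7.722, Rivermont 9.305, Pinehurst 7.210, Claybrook 0.786, Stonebridge 7.439, Millford 7.784, Ashgrove 15.584.
Geometric-mean thresholds: Oakdale √(7·8)=7.483, Rivermont √(9·10)=9.487, Pinehurst √(7·8)=7.483, Claybrook (min 1), Stonebridge √(7·8)=7.483, Millford √(7·8)=7.483, Ashgrove √(15·16)=15.492.
Each quota rounded against its threshold gives Oakdale 8, Rivermont 9, Pinehurst 7, Claybrook 1, Stonebridge 7, Millford 8, Ashgrove 16 (total 56).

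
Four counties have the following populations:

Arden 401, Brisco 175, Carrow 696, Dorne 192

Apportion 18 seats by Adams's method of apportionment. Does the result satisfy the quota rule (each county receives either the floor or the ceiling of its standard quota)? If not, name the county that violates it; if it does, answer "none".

Standard quotas: Arden 4.930, Brisco 2.152, Carrow 8.557, Dorne 2.361.
Adams allocation: Arden 5, Brisco 2, Carrow 8, Dorne 3.
Every allocation lies between the lower and upper quota.

none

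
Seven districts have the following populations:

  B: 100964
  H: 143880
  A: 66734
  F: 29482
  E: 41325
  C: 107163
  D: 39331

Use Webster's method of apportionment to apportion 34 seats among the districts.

Standard divisor 528879/34 ≈ 15555.265; standard quotas: B 6.491, H 9.250, A 4.290, F 1.895, E 2.657, C 6.889, D 2.528.
Rounding to the nearest integer gives B 6, H 9, A 4, F 2, E 3, C 7, D 3 — total 34, matching the house size, so no adjustment is needed.

B=6, H=9, A=4, F=2, E=3, C=7, D=3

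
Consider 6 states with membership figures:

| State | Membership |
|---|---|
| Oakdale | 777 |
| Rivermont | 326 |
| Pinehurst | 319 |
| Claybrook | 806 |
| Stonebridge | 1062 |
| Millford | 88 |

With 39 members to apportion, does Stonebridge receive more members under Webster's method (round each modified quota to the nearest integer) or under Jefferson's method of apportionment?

Jefferson

Webster: Oakdale 9, Rivermont 4, Pinehurst 4, Claybrook 9, Stonebridge 12, Millford 1.
Jefferson: Oakdale 9, Rivermont 4, Pinehurst 3, Claybrook 9, Stonebridge 13, Millford 1.
Stonebridge gets 12 under Webster and 13 under Jefferson.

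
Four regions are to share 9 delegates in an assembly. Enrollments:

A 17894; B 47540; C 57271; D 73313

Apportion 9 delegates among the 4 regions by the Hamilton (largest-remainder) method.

A: 1; B: 2; C: 3; D: 3

Standard divisor: 196018 ÷ 9 ≈ 21779.778.
Standard quotas: A 0.8216, B 2.1828, C 2.6295, D 3.3661.
Lower quotas: A 0, B 2, C 2, D 3 (sum 7, leaving 2 seats).
Remainders in descending order: A 0.8216, C 0.6295, D 0.3661, B 0.1828.
The surplus seats go to A, C.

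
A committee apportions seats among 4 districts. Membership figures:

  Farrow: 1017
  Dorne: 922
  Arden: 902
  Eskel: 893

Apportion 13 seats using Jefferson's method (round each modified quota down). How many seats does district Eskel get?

3

Standard divisor 3734/13 ≈ 287.231; standard quotas: Farrow 3.541, Dorne 3.210, Arden 3.140, Eskel 3.109.
Rounding down gives 3, 3, 3, 3 = 12 seats, so the divisor must be adjusted.
With modified divisor 240: modified quotas Farrow 4.237, Dorne 3.842, Arden 3.758, Eskel 3.721.
Rounding down: Farrow 4, Dorne 3, Arden 3, Eskel 3 (total 13).
Eskel receives 3.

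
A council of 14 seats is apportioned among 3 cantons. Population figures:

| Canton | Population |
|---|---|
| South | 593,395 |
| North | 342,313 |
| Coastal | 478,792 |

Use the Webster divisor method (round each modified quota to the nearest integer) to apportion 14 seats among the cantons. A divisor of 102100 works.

With modified divisor 102100: modified quotas South 5.812, North 3.353, Coastal 4.689.
Rounding to the nearest integer: South 6, North 3, Coastal 5 (total 14).

South: 6; North: 3; Coastal: 5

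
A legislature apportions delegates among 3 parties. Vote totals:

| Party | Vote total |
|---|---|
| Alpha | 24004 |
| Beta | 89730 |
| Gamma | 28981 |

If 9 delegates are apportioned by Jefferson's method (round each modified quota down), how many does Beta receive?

6

Standard divisor 142715/9 ≈ 15857.222; standard quotas: Alpha 1.514, Beta 5.659, Gamma 1.828.
Rounding down gives 1, 5, 1 = 7 seats, so the divisor must be adjusted.
With modified divisor 13700: modified quotas Alpha 1.752, Beta 6.550, Gamma 2.115.
Rounding down: Alpha 1, Beta 6, Gamma 2 (total 9).
Beta receives 6.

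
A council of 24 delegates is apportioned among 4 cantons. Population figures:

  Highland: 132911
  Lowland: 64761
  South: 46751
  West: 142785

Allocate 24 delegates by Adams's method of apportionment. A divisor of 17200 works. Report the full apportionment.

With modified divisor 17200: modified quotas Highland 7.727, Lowland 3.765, South 2.718, West 8.301.
Rounding up: Highland 8, Lowland 4, South 3, West 9 (total 24).

Highland: 8; Lowland: 4; South: 3; West: 9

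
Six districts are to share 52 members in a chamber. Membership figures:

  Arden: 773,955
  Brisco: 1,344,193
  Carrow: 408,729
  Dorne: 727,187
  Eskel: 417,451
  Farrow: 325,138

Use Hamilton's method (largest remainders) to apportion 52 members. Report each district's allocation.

Arden 10; Brisco 18; Carrow 5; Dorne 10; Eskel 5; Farrow 4

The standard divisor is 3996653/52 ≈ 76858.712.
Standard quotas: Arden 10.0698, Brisco 17.4891, Carrow 5.3179, Dorne 9.4613, Eskel 5.4314, Farrow 4.2303.
Lower quotas: Arden 10, Brisco 17, Carrow 5, Dorne 9, Eskel 5, Farrow 4 (sum 50, leaving 2 seats).
Remainders in descending order: Brisco 0.4891, Dorne 0.4613, Eskel 0.4314, Carrow 0.3179, Farrow 0.2303, Arden 0.0698.
The surplus seats go to Brisco, Dorne.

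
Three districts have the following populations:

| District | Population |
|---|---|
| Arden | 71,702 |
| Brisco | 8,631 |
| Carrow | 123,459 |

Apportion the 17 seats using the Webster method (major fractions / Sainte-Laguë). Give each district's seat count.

Standard divisor 203792/17 ≈ 11987.765; standard quotas: Arden 5.981, Brisco 0.720, Carrow 10.299.
Rounding to the nearest integer gives Arden 6, Brisco 1, Carrow 10 — total 17, matching the house size, so no adjustment is needed.

Arden: 6; Brisco: 1; Carrow: 10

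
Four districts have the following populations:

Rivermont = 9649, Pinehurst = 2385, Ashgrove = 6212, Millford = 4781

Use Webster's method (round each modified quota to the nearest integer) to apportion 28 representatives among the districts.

Standard divisor 23027/28 ≈ 822.393; standard quotas: Rivermont 11.733, Pinehurst 2.900, Ashgrove 7.554, Millford 5.814.
Rounding to the nearest integer gives 12, 3, 8, 6 = 29 seats, so the divisor must be adjusted.
With modified divisor 834: modified quotas Rivermont 11.570, Pinehurst 2.860, Ashgrove 7.448, Millford 5.733.
Rounding to the nearest integer: Rivermont 12, Pinehurst 3, Ashgrove 7, Millford 6 (total 28).

Rivermont: 12; Pinehurst: 3; Ashgrove: 7; Millford: 6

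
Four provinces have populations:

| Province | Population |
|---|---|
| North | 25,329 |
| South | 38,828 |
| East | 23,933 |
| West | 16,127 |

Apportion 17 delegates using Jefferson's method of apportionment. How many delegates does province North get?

Standard divisor 104217/17 ≈ 6130.412; standard quotas: North 4.132, South 6.334, East 3.904, West 2.631.
Rounding down gives 4, 6, 3, 2 = 15 seats, so the divisor must be adjusted.
With modified divisor 5500: modified quotas North 4.605, South 7.060, East 4.351, West 2.932.
Rounding down: North 4, South 7, East 4, West 2 (total 17).
North receives 4.

4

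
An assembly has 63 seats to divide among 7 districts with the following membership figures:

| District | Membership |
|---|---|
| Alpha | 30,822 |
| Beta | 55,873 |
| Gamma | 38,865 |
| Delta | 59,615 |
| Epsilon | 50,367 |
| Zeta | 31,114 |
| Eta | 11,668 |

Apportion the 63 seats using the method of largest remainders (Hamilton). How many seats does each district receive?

Alpha: 7; Beta: 13; Gamma: 9; Delta: 13; Epsilon: 11; Zeta: 7; Eta: 3

The standard divisor is 278324/63 ≈ 4417.841.
Standard quotas: Alpha 6.9767, Beta 12.6471, Gamma 8.7973, Delta 13.4941, Epsilon 11.4008, Zeta 7.0428, Eta 2.6411.
Lower quotas: Alpha 6, Beta 12, Gamma 8, Delta 13, Epsilon 11, Zeta 7, Eta 2 (sum 59, leaving 4 seats).
Remainders in descending order: Alpha 0.9767, Gamma 0.7973, Beta 0.6471, Eta 0.6411, Delta 0.4941, Epsilon 0.4008, Zeta 0.0428.
Largest remainders: Alpha, Gamma, Beta, Eta receive the extra seats.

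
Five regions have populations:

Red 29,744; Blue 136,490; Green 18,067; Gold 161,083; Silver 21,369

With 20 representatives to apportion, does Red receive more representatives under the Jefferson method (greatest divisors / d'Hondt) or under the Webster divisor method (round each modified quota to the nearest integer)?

Jefferson: Red 1, Blue 8, Green 1, Gold 9, Silver 1.
Webster: Red 2, Blue 7, Green 1, Gold 9, Silver 1.
Red gets 1 under Jefferson and 2 under Webster.

Webster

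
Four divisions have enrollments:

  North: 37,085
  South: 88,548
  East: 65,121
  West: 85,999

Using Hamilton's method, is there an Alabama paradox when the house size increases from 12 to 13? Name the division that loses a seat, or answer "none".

none

At 12 seats: North 1, South 4, East 3, West 4.
At 13 seats: North 2, South 4, East 3, West 4.
No division's allocation decreased.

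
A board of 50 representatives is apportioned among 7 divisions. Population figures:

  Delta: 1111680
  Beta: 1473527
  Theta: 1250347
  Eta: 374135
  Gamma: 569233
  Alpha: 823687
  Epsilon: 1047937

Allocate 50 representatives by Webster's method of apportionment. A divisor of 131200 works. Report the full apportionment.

With modified divisor 131200: modified quotas Delta 8.473, Beta 11.231, Theta 9.530, Eta 2.852, Gamma 4.339, Alpha 6.278, Epsilon 7.987.
Rounding to the nearest integer: Delta 8, Beta 11, Theta 10, Eta 3, Gamma 4, Alpha 6, Epsilon 8 (total 50).

Delta 8; Beta 11; Theta 10; Eta 3; Gamma 4; Alpha 6; Epsilon 8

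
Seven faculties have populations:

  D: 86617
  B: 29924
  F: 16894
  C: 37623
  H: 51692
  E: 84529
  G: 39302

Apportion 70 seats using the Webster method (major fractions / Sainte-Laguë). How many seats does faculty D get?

Standard divisor 346581/70 ≈ 4951.157; standard quotas: D 17.494, B 6.044, F 3.412, C 7.599, H 10.440, E 17.073, G 7.938.
Rounding to the nearest integer gives 17, 6, 3, 8, 10, 17, 8 = 69 seats, so the divisor must be adjusted.
With modified divisor 4940: modified quotas D 17.534, B 6.057, F 3.420, C 7.616, H 10.464, E 17.111, G 7.956.
Rounding to the nearest integer: D 18, B 6, F 3, C 8, H 10, E 17, G 8 (total 70).
D receives 18.

18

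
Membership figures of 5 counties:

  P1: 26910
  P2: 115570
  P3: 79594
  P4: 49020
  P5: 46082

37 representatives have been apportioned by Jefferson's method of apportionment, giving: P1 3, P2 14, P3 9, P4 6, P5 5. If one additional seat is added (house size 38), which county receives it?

Priority for the next seat is population ÷ (current seats + 1).
Priorities: P1 6727.500, P2 7704.667, P3 7959.400, P4 7002.857, P5 7680.333.
Highest priority: P3.

P3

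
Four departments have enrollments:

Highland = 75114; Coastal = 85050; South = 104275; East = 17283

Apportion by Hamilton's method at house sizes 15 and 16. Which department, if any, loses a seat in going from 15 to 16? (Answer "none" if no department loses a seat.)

At 15 seats: Highland 4, Coastal 4, South 6, East 1.
At 16 seats: Highland 4, Coastal 5, South 6, East 1.
No department's allocation decreased.

none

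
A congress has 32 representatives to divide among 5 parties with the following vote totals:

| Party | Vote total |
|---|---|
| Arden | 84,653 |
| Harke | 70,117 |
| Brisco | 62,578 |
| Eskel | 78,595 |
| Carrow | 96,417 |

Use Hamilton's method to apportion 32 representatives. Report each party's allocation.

Standard divisor: 392360 ÷ 32 ≈ 12261.25.
Standard quotas: Arden 6.9041, Harke 5.7186, Brisco 5.1037, Eskel 6.4100, Carrow 7.8636.
Lower quotas: Arden 6, Harke 5, Brisco 5, Eskel 6, Carrow 7 (sum 29, leaving 3 seats).
Remainders in descending order: Arden 0.9041, Carrow 0.8636, Harke 0.7186, Eskel 0.4100, Brisco 0.1037.
Largest remainders: Arden, Carrow, Harke receive the extra seats.

Arden 7, Harke 6, Brisco 5, Eskel 6, Carrow 8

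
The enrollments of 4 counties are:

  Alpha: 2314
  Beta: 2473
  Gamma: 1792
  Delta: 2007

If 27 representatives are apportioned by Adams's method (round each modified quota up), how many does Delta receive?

Standard divisor 8586/27 ≈ 318; standard quotas: Alpha 7.277, Beta 7.777, Gamma 5.635, Delta 6.311.
Rounding up gives 8, 8, 6, 7 = 29 seats, so the divisor must be adjusted.
With modified divisor 340: modified quotas Alpha 6.806, Beta 7.274, Gamma 5.271, Delta 5.903.
Rounding up: Alpha 7, Beta 8, Gamma 6, Delta 6 (total 27).
Delta receives 6.

6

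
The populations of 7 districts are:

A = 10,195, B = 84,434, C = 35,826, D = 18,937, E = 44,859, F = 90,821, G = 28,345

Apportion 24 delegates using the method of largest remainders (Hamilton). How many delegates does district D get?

1

Total 313417; standard divisor 313417/24 ≈ 13059.042.
Standard quotas: A 0.7807, B 6.4656, C 2.7434, D 1.4501, E 3.4351, F 6.9546, G 2.1705.
Lower quotas: A 0, B 6, C 2, D 1, E 3, F 6, G 2 (sum 20, leaving 4 seats).
Remainders in descending order: F 0.9546, A 0.7807, C 0.7434, B 0.4656, D 0.4501, E 0.4351, G 0.1705.
The surplus seats go to F, A, C, B.
D receives 1.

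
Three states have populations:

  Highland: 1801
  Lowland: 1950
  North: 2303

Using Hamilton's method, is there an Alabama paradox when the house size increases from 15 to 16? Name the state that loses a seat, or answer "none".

none

At 15 seats: Highland 4, Lowland 5, North 6.
At 16 seats: Highland 5, Lowland 5, North 6.
No state's allocation decreased.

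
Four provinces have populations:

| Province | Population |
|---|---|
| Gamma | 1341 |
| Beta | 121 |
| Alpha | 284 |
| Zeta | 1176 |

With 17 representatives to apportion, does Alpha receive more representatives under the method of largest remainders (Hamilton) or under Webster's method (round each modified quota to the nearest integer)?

Hamilton: Gamma 8, Beta 1, Alpha 1, Zeta 7.
Webster: Gamma 7, Beta 1, Alpha 2, Zeta 7.
Alpha gets 1 under Hamilton and 2 under Webster.

Webster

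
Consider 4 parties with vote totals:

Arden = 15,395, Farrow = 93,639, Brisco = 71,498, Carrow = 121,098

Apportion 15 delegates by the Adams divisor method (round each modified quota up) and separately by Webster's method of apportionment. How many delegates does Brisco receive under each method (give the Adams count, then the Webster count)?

4 and 3

Adams: Arden 1, Farrow 4, Brisco 4, Carrow 6.
Webster: Arden 1, Farrow 5, Brisco 3, Carrow 6.
Brisco gets 4 under Adams and 3 under Webster.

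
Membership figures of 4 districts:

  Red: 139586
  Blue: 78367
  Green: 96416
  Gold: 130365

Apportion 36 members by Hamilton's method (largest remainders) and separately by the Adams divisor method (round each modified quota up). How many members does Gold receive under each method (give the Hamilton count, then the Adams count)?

Hamilton: Red 11, Blue 6, Green 8, Gold 11.
Adams: Red 11, Blue 7, Green 8, Gold 10.
Gold gets 11 under Hamilton and 10 under Adams.

11 and 10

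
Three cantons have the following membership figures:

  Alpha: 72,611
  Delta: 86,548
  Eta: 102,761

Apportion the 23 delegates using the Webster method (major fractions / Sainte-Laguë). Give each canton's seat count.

Alpha=6, Delta=8, Eta=9

Standard divisor 261920/23 ≈ 11387.826; standard quotas: Alpha 6.376, Delta 7.600, Eta 9.024.
Rounding to the nearest integer gives Alpha 6, Delta 8, Eta 9 — total 23, matching the house size, so no adjustment is needed.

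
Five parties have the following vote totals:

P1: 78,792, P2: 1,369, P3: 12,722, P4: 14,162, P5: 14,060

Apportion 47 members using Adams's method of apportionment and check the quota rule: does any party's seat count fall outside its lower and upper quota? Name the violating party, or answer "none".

Standard quotas: P1 30.579, P2 0.531, P3 4.937, P4 5.496, P5 5.457.
Adams allocation: P1 29, P2 1, P3 5, P4 6, P5 6.
P1 has quota 30.579 (lower 30, upper 31) but receives 29 — outside the quota interval.

P1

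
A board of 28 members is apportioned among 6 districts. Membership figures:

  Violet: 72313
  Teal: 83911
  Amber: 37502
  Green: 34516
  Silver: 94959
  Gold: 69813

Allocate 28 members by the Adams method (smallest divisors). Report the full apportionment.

Violet 5, Teal 6, Amber 3, Green 3, Silver 6, Gold 5

Standard divisor 393014/28 ≈ 14036.214; standard quotas: Violet 5.152, Teal 5.978, Amber 2.672, Green 2.459, Silver 6.765, Gold 4.974.
Rounding up gives 6, 6, 3, 3, 7, 5 = 30 seats, so the divisor must be adjusted.
With modified divisor 16300: modified quotas Violet 4.436, Teal 5.148, Amber 2.301, Green 2.118, Silver 5.826, Gold 4.283.
Rounding up: Violet 5, Teal 6, Amber 3, Green 3, Silver 6, Gold 5 (total 28).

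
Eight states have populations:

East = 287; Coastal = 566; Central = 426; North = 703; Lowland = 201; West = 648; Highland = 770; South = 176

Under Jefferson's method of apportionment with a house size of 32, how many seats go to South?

Standard divisor 3777/32 ≈ 118.031; standard quotas: East 2.432, Coastal 4.795, Central 3.609, North 5.956, Lowland 1.703, West 5.490, Highland 6.524, South 1.491.
Rounding down gives 2, 4, 3, 5, 1, 5, 6, 1 = 27 seats, so the divisor must be adjusted.
With modified divisor 104: modified quotas East 2.760, Coastal 5.442, Central 4.096, North 6.760, Lowland 1.933, West 6.231, Highland 7.404, South 1.692.
Rounding down: East 2, Coastal 5, Central 4, North 6, Lowland 1, West 6, Highland 7, South 1 (total 32).
South receives 1.

1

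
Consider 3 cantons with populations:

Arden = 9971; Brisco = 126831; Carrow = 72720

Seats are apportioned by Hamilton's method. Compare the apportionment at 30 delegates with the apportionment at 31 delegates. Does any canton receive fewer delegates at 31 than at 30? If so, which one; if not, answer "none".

Arden

At 30 seats: Arden 2, Brisco 18, Carrow 10.
At 31 seats: Arden 1, Brisco 19, Carrow 11.
Arden drops from 2 to 1.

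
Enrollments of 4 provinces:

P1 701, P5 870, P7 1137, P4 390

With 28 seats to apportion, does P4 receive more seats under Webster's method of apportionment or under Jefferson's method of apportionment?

Webster: P1 6, P5 8, P7 10, P4 4.
Jefferson: P1 6, P5 8, P7 11, P4 3.
P4 gets 4 under Webster and 3 under Jefferson.

Webster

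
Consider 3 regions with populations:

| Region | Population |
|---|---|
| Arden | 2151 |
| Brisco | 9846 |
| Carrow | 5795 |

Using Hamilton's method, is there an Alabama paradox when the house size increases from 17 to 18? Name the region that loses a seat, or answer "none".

At 17 seats: Arden 2, Brisco 9, Carrow 6.
At 18 seats: Arden 2, Brisco 10, Carrow 6.
No region's allocation decreased.

none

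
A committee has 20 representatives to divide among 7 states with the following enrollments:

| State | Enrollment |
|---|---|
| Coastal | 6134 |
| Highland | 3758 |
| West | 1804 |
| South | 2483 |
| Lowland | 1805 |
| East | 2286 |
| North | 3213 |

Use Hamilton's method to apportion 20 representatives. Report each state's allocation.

Standard divisor: 21483 ÷ 20 ≈ 1074.15.
Standard quotas: Coastal 5.7106, Highland 3.4986, West 1.6795, South 2.3116, Lowland 1.6804, East 2.1282, North 2.9912.
Lower quotas: Coastal 5, Highland 3, West 1, South 2, Lowland 1, East 2, North 2 (sum 16, leaving 4 seats).
Remainders in descending order: North 0.9912, Coastal 0.7106, Lowland 0.6804, West 0.6795, Highland 0.4986, South 0.3116, East 0.1282.
The surplus seats go to North, Coastal, Lowland, West.

Coastal 6; Highland 3; West 2; South 2; Lowland 2; East 2; North 3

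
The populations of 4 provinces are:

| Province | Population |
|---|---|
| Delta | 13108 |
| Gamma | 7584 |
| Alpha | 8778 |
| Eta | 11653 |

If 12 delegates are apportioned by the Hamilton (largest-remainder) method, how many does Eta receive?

3

The standard divisor is 41123/12 ≈ 3426.917.
Standard quotas: Delta 3.8250, Gamma 2.2131, Alpha 2.5615, Eta 3.4004.
Lower quotas: Delta 3, Gamma 2, Alpha 2, Eta 3 (sum 10, leaving 2 seats).
Remainders in descending order: Delta 0.8250, Alpha 0.5615, Eta 0.4004, Gamma 0.2131.
The surplus seats go to Delta, Alpha.
Eta receives 3.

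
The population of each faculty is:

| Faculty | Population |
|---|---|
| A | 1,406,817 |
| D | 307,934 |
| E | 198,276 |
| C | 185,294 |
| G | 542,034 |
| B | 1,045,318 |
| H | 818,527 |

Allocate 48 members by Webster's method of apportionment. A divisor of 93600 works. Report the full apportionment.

A=15; D=3; E=2; C=2; G=6; B=11; H=9

With modified divisor 93600: modified quotas A 15.030, D 3.290, E 2.118, C 1.980, G 5.791, B 11.168, H 8.745.
Rounding to the nearest integer: A 15, D 3, E 2, C 2, G 6, B 11, H 9 (total 48).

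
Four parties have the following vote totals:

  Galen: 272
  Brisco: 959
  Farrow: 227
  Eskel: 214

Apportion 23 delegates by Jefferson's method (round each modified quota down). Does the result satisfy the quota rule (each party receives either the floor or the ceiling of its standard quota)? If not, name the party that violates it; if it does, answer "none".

Standard quotas: Galen 3.742, Brisco 13.192, Farrow 3.123, Eskel 2.944.
Jefferson allocation: Galen 3, Brisco 14, Farrow 3, Eskel 3.
Every allocation lies between the lower and upper quota.

none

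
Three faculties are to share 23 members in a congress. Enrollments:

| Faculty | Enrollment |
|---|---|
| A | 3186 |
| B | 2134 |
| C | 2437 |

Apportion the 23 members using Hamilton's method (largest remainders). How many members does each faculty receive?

A=10, B=6, C=7

Total 7757; standard divisor 7757/23 ≈ 337.261.
Standard quotas: A 9.447, B 6.327, C 7.226.
Lower quotas: A 9, B 6, C 7 (sum 22, leaving 1 seat).
Remainders in descending order: A 0.447, B 0.327, C 0.226.
Largest remainder: A receives the extra seat.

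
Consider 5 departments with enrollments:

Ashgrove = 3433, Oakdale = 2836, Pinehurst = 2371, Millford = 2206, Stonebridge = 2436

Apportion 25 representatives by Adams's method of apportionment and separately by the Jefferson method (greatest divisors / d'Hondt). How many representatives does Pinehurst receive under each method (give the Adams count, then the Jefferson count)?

Adams: Ashgrove 6, Oakdale 5, Pinehurst 5, Millford 4, Stonebridge 5.
Jefferson: Ashgrove 7, Oakdale 5, Pinehurst 4, Millford 4, Stonebridge 5.
Pinehurst gets 5 under Adams and 4 under Jefferson.

5 and 4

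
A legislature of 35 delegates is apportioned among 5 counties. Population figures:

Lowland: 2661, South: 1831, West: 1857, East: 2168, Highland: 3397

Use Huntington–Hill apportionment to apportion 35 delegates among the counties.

With divisor 337: modified quotas Lowland 7.896, South 5.433, West 5.510, East 6.433, Highland 10.080.
Geometric-mean thresholds: Lowland √(7·8)=7.483, South √(5·6)=5.477, West √(5·6)=5.477, East √(6·7)=6.481, Highland √(10·11)=10.488.
Each quota rounded against its threshold gives Lowland 8, South 5, West 6, East 6, Highland 10 (total 35).

Lowland 8, South 5, West 6, East 6, Highland 10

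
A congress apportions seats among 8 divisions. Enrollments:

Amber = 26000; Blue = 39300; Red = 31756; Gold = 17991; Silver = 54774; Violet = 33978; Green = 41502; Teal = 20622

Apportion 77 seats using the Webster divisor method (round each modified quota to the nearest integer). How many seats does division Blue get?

11

Standard divisor 265923/77 ≈ 3453.545; standard quotas: Amber 7.528, Blue 11.380, Red 9.195, Gold 5.209, Silver 15.860, Violet 9.839, Green 12.017, Teal 5.971.
Rounding to the nearest integer gives Amber 8, Blue 11, Red 9, Gold 5, Silver 16, Violet 10, Green 12, Teal 6 — total 77, matching the house size, so no adjustment is needed.
Blue receives 11.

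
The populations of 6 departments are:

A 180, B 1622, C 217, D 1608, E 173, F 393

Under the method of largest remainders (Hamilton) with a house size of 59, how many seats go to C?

3

The standard divisor is 4193/59 ≈ 71.068.
Standard quotas: A 2.533, B 22.823, C 3.053, D 22.626, E 2.434, F 5.530.
Lower quotas: A 2, B 22, C 3, D 22, E 2, F 5 (sum 56, leaving 3 seats).
Remainders in descending order: B 0.823, D 0.626, A 0.533, F 0.530, E 0.434, C 0.053.
The surplus seats go to B, D, A.
C receives 3.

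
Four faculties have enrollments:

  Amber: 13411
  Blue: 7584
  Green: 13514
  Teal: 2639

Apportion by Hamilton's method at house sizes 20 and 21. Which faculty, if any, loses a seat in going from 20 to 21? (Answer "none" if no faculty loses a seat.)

At 20 seats: Amber 7, Blue 4, Green 7, Teal 2.
At 21 seats: Amber 8, Blue 4, Green 8, Teal 1.
Teal drops from 2 to 1.

Teal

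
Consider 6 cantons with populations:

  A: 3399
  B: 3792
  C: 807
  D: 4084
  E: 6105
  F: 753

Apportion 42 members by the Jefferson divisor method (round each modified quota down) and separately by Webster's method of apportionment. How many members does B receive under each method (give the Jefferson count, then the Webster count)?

Jefferson: A 8, B 9, C 1, D 9, E 14, F 1.
Webster: A 8, B 8, C 2, D 9, E 13, F 2.
B gets 9 under Jefferson and 8 under Webster.

9 and 8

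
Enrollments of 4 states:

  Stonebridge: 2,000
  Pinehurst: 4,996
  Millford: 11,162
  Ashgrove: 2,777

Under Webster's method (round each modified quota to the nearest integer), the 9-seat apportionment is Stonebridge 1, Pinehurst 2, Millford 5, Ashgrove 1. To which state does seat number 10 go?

Millford

Priority for the next seat is population ÷ (current seats + 0.5).
Priorities: Stonebridge 1333.333, Pinehurst 1998.400, Millford 2029.455, Ashgrove 1851.333.
Highest priority: Millford.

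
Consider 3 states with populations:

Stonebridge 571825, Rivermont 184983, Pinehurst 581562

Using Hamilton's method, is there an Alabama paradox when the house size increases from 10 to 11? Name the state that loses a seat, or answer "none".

At 10 seats: Stonebridge 4, Rivermont 2, Pinehurst 4.
At 11 seats: Stonebridge 5, Rivermont 1, Pinehurst 5.
Rivermont drops from 2 to 1.

Rivermont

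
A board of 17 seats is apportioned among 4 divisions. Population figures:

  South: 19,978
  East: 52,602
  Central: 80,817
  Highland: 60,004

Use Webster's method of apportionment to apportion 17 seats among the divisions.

South 2, East 4, Central 6, Highland 5

Standard divisor 213401/17 ≈ 12553; standard quotas: South 1.591, East 4.190, Central 6.438, Highland 4.780.
Rounding to the nearest integer gives South 2, East 4, Central 6, Highland 5 — total 17, matching the house size, so no adjustment is needed.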